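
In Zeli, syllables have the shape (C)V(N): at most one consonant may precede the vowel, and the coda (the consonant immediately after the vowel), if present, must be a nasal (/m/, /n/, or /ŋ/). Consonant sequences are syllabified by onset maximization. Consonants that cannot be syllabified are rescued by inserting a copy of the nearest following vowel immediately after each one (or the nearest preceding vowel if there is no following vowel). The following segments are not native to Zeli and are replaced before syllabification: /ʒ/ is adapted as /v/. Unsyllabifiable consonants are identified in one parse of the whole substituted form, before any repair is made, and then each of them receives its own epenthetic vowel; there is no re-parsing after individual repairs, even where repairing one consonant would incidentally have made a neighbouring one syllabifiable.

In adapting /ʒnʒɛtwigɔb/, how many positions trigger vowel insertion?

After substitution the input is /vnvɛtwigɔb/.
The unsyllabifiable consonants are /v/, /n/, /t/, /b/; each receives one epenthetic vowel.

4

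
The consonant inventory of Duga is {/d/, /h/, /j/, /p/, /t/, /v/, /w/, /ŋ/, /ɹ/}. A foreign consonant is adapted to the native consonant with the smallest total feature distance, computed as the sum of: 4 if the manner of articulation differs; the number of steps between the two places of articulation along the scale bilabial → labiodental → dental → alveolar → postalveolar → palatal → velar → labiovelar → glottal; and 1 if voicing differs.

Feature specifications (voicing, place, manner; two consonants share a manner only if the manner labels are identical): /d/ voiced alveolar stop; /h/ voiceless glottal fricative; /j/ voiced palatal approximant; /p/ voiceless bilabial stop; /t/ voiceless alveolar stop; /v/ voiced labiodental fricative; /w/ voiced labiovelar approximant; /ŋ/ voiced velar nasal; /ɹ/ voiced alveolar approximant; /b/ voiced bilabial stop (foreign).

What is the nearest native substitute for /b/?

p

/p/ is closest: same manner (stop), place distance 0 (bilabial→bilabial), voicing differs (+1); total 1. Next closest is /d/ at distance 3.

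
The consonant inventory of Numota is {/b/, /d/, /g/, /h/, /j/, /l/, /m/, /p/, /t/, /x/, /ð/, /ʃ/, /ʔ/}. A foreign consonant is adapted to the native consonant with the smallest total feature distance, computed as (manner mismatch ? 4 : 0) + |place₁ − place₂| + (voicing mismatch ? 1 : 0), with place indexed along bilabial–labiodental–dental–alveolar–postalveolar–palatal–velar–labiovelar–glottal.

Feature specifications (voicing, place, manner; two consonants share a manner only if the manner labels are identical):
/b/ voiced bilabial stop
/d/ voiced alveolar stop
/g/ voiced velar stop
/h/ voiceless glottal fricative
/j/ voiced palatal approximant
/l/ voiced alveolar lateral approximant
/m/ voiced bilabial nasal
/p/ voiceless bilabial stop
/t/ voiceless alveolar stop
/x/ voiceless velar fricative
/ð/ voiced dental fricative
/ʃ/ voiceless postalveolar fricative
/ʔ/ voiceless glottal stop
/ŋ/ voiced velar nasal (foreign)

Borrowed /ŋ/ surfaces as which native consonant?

/g/ is closest: manner differs (nasal→stop, +4), place distance 0 (velar→velar), same voicing; total 4. Next closest is /j/ at distance 5.

g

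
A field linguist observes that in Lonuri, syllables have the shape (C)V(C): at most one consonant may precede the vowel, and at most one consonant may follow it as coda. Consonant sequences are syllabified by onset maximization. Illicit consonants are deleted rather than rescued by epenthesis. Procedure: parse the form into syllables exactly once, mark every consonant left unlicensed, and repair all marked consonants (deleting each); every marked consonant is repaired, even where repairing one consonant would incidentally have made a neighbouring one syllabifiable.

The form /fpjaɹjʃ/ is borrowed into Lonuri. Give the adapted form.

jaɹ

The consonants /f/, /p/, /j/, /ʃ/ cannot be parsed into a legal (C)V(C) syllable (at most one coda consonant is licensed; onsets are limited to one consonant).
Deleting the stranded consonants removes /f/, /p/, /j/, /ʃ/.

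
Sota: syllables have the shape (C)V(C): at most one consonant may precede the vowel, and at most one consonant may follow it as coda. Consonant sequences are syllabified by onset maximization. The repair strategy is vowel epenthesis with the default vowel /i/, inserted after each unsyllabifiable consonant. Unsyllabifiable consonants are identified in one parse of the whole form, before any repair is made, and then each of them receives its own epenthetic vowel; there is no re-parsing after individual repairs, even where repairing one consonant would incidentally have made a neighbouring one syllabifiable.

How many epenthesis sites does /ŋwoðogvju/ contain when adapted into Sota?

2

The unsyllabifiable consonants are /ŋ/, /v/; each receives one epenthetic vowel.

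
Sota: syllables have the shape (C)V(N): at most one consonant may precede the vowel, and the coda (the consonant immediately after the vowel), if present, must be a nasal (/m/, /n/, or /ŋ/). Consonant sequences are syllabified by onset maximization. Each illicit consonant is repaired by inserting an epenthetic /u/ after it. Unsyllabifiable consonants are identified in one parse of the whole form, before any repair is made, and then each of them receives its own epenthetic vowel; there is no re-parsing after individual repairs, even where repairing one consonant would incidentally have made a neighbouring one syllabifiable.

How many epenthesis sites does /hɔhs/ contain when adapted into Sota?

The unsyllabifiable consonants are /h/, /s/; each receives one epenthetic vowel.

2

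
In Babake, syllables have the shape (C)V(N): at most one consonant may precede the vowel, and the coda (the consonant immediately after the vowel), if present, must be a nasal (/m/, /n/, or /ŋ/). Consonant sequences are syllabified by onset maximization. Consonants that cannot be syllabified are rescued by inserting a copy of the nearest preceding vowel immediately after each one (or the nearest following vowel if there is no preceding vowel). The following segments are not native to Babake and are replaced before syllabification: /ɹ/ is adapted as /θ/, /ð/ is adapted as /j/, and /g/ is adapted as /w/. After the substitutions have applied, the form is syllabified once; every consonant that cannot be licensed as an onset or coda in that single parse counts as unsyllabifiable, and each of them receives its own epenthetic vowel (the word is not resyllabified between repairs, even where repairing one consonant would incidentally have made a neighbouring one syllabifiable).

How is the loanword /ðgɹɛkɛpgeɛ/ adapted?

jɛwɛθɛkɛpɛweɛ

Substitution: /ð/ → /j/, /g/ → /w/, /ɹ/ → /θ/, giving /jwθɛkɛpweɛ/.
Syllabifying with onset maximization leaves /j/, /w/, /p/ stranded (only a nasal (/m/, /n/, or /ŋ/) is licensed in coda position; onsets are limited to one consonant).
Each unlicensed consonant becomes the onset of a new syllable: /j/ → /jɛ/, /w/ → /wɛ/, /p/ → /pɛ/.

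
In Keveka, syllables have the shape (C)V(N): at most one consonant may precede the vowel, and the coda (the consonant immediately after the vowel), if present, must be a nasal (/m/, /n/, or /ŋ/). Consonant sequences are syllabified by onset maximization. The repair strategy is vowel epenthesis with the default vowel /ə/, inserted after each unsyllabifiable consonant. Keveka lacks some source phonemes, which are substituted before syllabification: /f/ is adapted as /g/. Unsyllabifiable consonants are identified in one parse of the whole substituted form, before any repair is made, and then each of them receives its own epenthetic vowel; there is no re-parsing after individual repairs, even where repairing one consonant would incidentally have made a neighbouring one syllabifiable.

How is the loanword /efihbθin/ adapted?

Substitution: /f/ → /g/, giving /egihbθin/.
Under (C)V(N), the unsyllabifiable consonants are /h/, /b/ (only a nasal (/m/, /n/, or /ŋ/) is licensed in coda position; onsets are limited to one consonant).
Inserting the epenthetic vowel yields /h/ → /hə/, /b/ → /bə/.

egihəbəθin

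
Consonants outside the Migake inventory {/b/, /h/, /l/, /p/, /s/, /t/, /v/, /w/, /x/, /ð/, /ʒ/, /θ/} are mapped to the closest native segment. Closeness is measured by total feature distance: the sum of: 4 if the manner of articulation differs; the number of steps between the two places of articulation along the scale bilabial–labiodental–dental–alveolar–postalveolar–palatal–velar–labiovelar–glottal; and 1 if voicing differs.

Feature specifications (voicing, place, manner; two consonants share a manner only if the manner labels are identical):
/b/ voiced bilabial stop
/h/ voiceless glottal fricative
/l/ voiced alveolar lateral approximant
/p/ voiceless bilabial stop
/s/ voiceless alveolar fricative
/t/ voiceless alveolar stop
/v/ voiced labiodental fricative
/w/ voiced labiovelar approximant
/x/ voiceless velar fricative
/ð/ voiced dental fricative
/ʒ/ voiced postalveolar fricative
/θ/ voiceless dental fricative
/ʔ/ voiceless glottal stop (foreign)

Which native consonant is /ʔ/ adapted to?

/h/ is closest: manner differs (stop→fricative, +4), place distance 0 (glottal→glottal), same voicing; total 4. Next closest is /t/ at distance 5.

h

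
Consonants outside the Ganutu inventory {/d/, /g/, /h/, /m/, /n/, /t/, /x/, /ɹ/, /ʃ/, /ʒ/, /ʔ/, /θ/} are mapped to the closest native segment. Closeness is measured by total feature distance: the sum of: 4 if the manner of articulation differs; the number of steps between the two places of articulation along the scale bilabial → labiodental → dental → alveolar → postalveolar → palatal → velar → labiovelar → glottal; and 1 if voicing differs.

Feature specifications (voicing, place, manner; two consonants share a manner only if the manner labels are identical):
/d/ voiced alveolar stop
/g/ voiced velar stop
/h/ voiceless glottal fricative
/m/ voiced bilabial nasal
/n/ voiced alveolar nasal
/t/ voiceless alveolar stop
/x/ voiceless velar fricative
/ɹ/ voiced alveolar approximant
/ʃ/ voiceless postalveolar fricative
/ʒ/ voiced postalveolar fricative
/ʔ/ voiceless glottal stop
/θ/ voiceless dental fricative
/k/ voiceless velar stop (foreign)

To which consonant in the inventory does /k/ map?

g

/g/ is closest: same manner (stop), place distance 0 (velar→velar), voicing differs (+1); total 1. Next closest is /ʔ/ at distance 2.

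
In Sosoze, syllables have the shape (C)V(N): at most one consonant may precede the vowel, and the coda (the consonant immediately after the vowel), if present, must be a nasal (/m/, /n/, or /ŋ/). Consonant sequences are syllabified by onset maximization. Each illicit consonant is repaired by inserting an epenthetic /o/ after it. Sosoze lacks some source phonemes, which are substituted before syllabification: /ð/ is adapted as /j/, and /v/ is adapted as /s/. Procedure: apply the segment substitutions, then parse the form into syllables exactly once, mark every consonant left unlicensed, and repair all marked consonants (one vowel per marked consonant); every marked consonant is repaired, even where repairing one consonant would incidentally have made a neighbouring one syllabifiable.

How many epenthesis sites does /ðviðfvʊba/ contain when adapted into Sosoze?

3

After substitution the input is /jsijfsʊba/.
The unsyllabifiable consonants are /j/, /j/, /f/; each receives one epenthetic vowel.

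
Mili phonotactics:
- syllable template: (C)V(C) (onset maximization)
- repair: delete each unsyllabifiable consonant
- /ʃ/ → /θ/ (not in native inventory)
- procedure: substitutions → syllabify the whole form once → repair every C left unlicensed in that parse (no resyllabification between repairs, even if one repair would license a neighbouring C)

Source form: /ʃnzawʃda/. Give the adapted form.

zawda

Substitution: /ʃ/ → /θ/, giving /θnzawθda/.
The consonants /θ/, /n/, /θ/ cannot be parsed into a legal (C)V(C) syllable (at most one coda consonant is licensed; onsets are limited to one consonant).
Each unlicensed consonant is deleted: /θ/, /n/, /θ/.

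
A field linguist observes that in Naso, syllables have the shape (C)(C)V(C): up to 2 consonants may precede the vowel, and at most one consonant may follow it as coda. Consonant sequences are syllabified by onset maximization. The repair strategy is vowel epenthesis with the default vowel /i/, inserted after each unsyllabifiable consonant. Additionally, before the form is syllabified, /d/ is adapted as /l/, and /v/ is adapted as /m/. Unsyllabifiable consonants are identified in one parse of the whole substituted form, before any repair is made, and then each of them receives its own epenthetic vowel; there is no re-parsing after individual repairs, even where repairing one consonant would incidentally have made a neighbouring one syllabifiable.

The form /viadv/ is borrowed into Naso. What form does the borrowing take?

Substitution: /v/ → /m/, /d/ → /l/, giving /mialm/.
The consonants /m/ cannot be parsed into a legal (C)(C)V(C) syllable (at most one coda consonant is licensed; onsets may contain at most 2 consonants).
Each unlicensed consonant becomes the onset of a new syllable: /m/ → /mi/.

mialmi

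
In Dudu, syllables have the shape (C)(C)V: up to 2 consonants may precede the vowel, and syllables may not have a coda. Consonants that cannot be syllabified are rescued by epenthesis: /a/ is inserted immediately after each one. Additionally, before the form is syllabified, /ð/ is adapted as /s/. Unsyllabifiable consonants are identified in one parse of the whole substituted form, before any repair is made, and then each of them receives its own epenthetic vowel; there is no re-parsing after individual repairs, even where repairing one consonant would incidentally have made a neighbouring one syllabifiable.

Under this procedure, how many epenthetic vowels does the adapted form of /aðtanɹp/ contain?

After substitution the input is /astanɹp/.
The unsyllabifiable consonants are /n/, /ɹ/, /p/; each receives one epenthetic vowel.

3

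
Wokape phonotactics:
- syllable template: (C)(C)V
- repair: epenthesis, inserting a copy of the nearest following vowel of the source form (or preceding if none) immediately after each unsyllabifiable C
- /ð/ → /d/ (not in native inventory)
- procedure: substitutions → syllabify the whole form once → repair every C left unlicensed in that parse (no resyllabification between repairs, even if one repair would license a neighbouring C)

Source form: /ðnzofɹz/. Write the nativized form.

donzofoɹozo

Substitution: /ð/ → /d/, giving /dnzofɹz/.
The consonants /d/, /f/, /ɹ/, /z/ cannot be parsed into a legal (C)(C)V syllable (no codas are permitted; onsets may contain at most 2 consonants).
Epenthesis after each stranded consonant: /d/ → /do/, /f/ → /fo/, /ɹ/ → /ɹo/, /z/ → /zo/.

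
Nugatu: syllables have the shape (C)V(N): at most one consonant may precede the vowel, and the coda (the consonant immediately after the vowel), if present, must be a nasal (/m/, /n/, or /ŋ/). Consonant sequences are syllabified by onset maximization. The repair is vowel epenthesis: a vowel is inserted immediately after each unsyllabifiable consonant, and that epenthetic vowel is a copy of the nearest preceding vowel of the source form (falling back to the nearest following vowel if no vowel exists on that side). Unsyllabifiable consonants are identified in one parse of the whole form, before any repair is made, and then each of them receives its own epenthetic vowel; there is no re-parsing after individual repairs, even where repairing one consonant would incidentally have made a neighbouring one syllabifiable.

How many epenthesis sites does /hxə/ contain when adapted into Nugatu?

1

The unsyllabifiable consonants are /h/; each receives one epenthetic vowel.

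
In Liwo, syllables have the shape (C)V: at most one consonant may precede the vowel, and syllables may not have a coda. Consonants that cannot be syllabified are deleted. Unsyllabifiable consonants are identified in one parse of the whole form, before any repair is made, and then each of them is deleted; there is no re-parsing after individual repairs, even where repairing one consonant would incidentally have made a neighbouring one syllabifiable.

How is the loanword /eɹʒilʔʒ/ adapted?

eʒi

Under (C)V, the unsyllabifiable consonants are /ɹ/, /l/, /ʔ/, /ʒ/ (no codas are permitted; onsets are limited to one consonant).
Deleting the stranded consonants removes /ɹ/, /l/, /ʔ/, /ʒ/.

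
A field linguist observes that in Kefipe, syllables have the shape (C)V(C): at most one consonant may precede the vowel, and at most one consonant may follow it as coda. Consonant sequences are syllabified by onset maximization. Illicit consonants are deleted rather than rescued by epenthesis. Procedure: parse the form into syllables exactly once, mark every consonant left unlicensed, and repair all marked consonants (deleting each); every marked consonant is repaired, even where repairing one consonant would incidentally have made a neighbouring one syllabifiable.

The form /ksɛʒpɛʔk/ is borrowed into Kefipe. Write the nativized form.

sɛʒpɛʔ

Syllabifying with onset maximization leaves /k/, /k/ stranded (at most one coda consonant is licensed; onsets are limited to one consonant).
Each unlicensed consonant is deleted: /k/, /k/.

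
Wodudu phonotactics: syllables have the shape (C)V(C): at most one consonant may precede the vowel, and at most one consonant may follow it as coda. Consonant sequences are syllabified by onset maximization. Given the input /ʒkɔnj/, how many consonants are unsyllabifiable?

The consonants /ʒ/, /j/ cannot be parsed into a legal (C)V(C) syllable (at most one coda consonant is licensed; onsets are limited to one consonant).

2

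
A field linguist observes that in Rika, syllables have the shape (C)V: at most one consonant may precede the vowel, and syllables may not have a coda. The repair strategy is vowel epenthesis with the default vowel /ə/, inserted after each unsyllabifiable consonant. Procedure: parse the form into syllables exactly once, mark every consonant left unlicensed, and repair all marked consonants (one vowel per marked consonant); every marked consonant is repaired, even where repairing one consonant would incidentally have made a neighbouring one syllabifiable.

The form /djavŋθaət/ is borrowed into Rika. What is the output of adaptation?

dəjavəŋəθaətə

Syllabifying with onset maximization leaves /d/, /v/, /ŋ/, /t/ stranded (no codas are permitted; onsets are limited to one consonant).
Epenthesis after each stranded consonant: /d/ → /də/, /v/ → /və/, /ŋ/ → /ŋə/, /t/ → /tə/.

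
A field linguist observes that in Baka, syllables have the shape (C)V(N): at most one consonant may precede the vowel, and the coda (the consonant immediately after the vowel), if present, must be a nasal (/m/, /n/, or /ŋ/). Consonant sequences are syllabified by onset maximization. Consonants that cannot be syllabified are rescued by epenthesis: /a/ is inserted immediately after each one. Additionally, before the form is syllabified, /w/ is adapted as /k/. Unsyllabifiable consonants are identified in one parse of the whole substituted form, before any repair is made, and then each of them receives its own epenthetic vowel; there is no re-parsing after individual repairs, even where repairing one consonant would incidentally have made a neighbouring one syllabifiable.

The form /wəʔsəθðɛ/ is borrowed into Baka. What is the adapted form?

kəʔasəθaðɛ

Substitution: /w/ → /k/, giving /kəʔsəθðɛ/.
Under (C)V(N), the unsyllabifiable consonants are /ʔ/, /θ/ (only a nasal (/m/, /n/, or /ŋ/) is licensed in coda position; onsets are limited to one consonant).
Epenthesis after each stranded consonant: /ʔ/ → /ʔa/, /θ/ → /θa/.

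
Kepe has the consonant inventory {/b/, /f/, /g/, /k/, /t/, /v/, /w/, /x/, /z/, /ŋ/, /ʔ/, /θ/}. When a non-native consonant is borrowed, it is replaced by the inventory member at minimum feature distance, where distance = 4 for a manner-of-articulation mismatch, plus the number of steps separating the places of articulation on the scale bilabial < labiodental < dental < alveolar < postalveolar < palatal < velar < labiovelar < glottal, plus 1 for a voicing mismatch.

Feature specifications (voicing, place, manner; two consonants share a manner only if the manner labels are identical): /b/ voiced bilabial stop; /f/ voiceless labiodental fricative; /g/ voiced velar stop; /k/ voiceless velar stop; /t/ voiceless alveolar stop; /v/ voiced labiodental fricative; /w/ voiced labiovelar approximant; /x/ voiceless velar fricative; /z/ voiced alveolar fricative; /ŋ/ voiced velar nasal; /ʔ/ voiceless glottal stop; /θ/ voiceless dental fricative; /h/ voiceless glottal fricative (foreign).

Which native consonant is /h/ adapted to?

x

/x/ is closest: same manner (fricative), place distance 2 (glottal→velar), same voicing; total 2. Next closest is /ʔ/ at distance 4.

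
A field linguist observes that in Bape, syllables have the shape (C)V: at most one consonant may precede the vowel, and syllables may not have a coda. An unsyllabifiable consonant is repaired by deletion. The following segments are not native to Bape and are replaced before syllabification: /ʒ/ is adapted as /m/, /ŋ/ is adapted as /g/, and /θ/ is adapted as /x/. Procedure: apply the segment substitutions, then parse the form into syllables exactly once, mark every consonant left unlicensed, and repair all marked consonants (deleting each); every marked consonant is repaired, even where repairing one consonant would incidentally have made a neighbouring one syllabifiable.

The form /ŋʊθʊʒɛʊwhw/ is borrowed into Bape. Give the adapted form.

gʊxʊmɛʊ

Substitution: /ŋ/ → /g/, /θ/ → /x/, /ʒ/ → /m/, giving /gʊxʊmɛʊwhw/.
Syllabifying with onset maximization leaves /w/, /h/, /w/ stranded (no codas are permitted; onsets are limited to one consonant).
Deletion applies to /w/, /h/, /w/.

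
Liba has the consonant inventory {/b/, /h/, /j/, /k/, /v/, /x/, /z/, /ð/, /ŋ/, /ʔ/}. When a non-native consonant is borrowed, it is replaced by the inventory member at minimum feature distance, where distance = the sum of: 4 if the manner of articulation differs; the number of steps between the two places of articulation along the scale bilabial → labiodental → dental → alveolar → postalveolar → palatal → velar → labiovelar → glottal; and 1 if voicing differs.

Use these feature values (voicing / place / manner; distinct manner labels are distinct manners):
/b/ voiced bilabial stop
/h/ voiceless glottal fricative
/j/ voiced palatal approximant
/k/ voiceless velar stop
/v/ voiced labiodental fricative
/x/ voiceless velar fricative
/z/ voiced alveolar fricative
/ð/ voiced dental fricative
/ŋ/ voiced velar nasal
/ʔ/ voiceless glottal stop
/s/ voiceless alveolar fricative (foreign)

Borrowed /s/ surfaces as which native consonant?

/z/ is closest: same manner (fricative), place distance 0 (alveolar→alveolar), voicing differs (+1); total 1. Next closest is /ð/ at distance 2.

z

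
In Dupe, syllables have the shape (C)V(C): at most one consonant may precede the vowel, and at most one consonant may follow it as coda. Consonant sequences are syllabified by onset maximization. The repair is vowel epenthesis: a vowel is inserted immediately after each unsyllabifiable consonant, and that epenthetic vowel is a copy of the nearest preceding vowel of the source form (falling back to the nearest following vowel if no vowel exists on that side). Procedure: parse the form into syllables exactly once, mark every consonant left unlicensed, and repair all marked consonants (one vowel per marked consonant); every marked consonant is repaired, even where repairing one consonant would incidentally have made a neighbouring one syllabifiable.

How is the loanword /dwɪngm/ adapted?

dɪwɪngɪmɪ

Under (C)V(C), the unsyllabifiable consonants are /d/, /g/, /m/ (at most one coda consonant is licensed; onsets are limited to one consonant).
Epenthesis after each stranded consonant: /d/ → /dɪ/, /g/ → /gɪ/, /m/ → /mɪ/.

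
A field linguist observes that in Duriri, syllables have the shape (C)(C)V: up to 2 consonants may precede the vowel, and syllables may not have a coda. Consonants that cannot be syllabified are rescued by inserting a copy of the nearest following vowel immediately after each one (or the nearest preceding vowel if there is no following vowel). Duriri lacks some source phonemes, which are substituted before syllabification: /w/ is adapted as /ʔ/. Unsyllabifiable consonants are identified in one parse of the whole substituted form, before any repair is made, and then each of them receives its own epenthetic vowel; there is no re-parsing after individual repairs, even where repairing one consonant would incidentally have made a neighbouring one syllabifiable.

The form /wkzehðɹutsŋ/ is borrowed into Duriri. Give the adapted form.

ʔekzehuðɹutusuŋu

Substitution: /w/ → /ʔ/, giving /ʔkzehðɹutsŋ/.
Syllabifying with onset maximization leaves /ʔ/, /h/, /t/, /s/, /ŋ/ stranded (no codas are permitted; onsets may contain at most 2 consonants).
Each unlicensed consonant becomes the onset of a new syllable: /ʔ/ → /ʔe/, /h/ → /hu/, /t/ → /tu/, /s/ → /su/, /ŋ/ → /ŋu/.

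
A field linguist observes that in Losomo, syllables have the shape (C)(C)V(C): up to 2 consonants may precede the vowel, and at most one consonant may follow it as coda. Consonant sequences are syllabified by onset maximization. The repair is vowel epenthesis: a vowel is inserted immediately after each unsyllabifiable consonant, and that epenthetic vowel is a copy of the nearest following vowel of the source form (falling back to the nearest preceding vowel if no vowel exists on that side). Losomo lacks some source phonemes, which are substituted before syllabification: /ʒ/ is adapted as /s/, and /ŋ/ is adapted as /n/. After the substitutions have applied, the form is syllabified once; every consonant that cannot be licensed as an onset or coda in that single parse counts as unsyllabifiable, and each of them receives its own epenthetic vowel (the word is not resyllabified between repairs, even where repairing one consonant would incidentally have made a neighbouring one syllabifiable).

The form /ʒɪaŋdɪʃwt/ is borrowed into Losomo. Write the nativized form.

sɪandɪʃwɪtɪ

Substitution: /ʒ/ → /s/, /ŋ/ → /n/, giving /sɪandɪʃwt/.
Under (C)(C)V(C), the unsyllabifiable consonants are /w/, /t/ (at most one coda consonant is licensed; onsets may contain at most 2 consonants).
Inserting the epenthetic vowel yields /w/ → /wɪ/, /t/ → /tɪ/.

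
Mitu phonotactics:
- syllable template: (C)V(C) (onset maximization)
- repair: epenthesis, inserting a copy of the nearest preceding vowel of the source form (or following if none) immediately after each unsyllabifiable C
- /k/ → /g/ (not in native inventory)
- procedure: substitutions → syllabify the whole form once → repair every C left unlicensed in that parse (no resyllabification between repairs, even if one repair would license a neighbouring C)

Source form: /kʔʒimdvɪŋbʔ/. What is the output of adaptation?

giʔiʒimdivɪŋbɪʔɪ

Substitution: /k/ → /g/, giving /gʔʒimdvɪŋbʔ/.
The consonants /g/, /ʔ/, /d/, /b/, /ʔ/ cannot be parsed into a legal (C)V(C) syllable (at most one coda consonant is licensed; onsets are limited to one consonant).
Inserting the epenthetic vowel yields /g/ → /gi/, /ʔ/ → /ʔi/, /d/ → /di/, /b/ → /bɪ/, /ʔ/ → /ʔɪ/.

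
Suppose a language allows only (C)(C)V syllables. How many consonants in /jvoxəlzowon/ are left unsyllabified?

Under (C)(C)V, the unsyllabifiable consonants are /n/ (no codas are permitted; onsets may contain at most 2 consonants).

1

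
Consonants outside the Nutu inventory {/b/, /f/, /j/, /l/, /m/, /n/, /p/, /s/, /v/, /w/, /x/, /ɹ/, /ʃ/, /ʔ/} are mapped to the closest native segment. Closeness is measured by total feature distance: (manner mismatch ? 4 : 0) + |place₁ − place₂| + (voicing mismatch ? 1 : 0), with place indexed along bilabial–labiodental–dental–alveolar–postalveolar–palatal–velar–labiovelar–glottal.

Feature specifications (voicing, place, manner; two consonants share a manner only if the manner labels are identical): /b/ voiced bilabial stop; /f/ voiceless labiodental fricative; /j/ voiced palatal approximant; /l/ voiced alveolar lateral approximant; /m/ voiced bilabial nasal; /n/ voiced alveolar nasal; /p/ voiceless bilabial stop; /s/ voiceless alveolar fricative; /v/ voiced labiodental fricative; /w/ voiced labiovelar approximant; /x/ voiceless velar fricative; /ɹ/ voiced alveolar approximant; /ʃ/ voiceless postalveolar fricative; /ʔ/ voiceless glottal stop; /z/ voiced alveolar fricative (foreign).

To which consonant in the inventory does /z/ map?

s

/s/ is closest: same manner (fricative), place distance 0 (alveolar→alveolar), voicing differs (+1); total 1. Next closest is /v/ at distance 2.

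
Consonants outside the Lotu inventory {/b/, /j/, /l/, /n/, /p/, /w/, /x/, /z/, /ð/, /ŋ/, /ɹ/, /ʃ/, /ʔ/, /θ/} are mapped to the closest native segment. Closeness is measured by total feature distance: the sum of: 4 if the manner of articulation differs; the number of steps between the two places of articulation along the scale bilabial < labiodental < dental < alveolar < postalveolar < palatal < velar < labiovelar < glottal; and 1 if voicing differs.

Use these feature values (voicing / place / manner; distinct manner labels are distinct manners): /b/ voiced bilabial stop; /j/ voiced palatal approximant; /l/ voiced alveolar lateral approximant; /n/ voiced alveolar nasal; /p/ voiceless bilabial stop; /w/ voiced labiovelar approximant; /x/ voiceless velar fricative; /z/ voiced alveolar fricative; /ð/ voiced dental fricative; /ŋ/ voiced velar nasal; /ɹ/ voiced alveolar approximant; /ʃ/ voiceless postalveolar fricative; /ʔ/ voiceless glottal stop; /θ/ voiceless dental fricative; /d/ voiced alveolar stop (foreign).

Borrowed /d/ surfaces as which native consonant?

b

/b/ is closest: same manner (stop), place distance 3 (alveolar→bilabial), same voicing; total 3. Next closest is /l/ at distance 4.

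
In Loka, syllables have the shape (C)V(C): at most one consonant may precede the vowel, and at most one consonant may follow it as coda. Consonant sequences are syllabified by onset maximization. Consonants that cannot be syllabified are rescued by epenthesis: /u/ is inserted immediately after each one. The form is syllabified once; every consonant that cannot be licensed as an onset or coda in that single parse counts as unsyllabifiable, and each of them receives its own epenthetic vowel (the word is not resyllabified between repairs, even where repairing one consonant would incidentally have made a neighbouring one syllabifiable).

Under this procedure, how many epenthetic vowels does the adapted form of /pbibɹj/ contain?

The unsyllabifiable consonants are /p/, /ɹ/, /j/; each receives one epenthetic vowel.

3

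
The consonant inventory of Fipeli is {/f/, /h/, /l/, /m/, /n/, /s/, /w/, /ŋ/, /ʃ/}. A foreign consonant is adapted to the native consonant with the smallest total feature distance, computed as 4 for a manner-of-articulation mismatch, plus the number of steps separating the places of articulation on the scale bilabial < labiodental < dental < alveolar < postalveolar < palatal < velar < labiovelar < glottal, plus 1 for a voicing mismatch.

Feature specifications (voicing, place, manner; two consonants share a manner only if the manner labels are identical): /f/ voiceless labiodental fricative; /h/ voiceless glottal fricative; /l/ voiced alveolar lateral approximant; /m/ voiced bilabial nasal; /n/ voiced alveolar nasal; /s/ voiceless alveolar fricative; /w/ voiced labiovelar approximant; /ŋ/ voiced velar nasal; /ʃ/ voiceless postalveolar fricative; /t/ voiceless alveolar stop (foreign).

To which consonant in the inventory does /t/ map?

s

/s/ is closest: manner differs (stop→fricative, +4), place distance 0 (alveolar→alveolar), same voicing; total 4. Next closest is /l/ at distance 5.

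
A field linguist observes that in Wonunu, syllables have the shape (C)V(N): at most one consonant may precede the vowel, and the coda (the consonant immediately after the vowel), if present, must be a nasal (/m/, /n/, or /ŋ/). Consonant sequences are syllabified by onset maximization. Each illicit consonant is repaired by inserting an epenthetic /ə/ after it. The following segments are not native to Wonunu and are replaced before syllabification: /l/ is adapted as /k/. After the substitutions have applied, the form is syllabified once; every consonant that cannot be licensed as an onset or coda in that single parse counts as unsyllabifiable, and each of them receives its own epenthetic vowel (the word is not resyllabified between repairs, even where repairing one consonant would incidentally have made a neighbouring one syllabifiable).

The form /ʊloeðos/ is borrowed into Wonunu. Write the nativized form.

Substitution: /l/ → /k/, giving /ʊkoeðos/.
Under (C)V(N), the unsyllabifiable consonants are /s/ (only a nasal (/m/, /n/, or /ŋ/) is licensed in coda position; onsets are limited to one consonant).
Each unlicensed consonant becomes the onset of a new syllable: /s/ → /sə/.

ʊkoeðosə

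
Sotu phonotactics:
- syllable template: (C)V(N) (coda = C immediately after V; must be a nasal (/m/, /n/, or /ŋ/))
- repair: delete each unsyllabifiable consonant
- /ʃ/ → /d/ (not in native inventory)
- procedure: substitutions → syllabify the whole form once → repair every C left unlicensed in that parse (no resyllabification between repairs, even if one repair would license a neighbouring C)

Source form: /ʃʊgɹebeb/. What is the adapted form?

Substitution: /ʃ/ → /d/, giving /dʊgɹebeb/.
The consonants /g/, /b/ cannot be parsed into a legal (C)V(N) syllable (only a nasal (/m/, /n/, or /ŋ/) is licensed in coda position; onsets are limited to one consonant).
Deletion applies to /g/, /b/.

dʊɹebe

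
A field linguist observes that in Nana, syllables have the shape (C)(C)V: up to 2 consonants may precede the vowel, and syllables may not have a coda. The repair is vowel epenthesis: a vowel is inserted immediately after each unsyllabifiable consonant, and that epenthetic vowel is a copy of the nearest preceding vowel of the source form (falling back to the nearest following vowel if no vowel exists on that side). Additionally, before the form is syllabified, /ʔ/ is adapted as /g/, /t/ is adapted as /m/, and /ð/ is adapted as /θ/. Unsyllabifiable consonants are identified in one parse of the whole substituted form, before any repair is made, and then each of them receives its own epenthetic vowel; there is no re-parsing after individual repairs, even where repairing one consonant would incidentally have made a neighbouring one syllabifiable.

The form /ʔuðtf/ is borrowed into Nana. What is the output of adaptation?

Substitution: /ʔ/ → /g/, /ð/ → /θ/, /t/ → /m/, giving /guθmf/.
Under (C)(C)V, the unsyllabifiable consonants are /θ/, /m/, /f/ (no codas are permitted; onsets may contain at most 2 consonants).
Each unlicensed consonant becomes the onset of a new syllable: /θ/ → /θu/, /m/ → /mu/, /f/ → /fu/.

guθumufu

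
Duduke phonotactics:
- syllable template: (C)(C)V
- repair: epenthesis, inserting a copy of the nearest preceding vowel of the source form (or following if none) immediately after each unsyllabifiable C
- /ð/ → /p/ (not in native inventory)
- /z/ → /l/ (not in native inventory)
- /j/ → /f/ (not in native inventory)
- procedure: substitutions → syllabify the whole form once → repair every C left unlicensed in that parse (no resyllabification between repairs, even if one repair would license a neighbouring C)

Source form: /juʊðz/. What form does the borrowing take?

Substitution: /j/ → /f/, /ð/ → /p/, /z/ → /l/, giving /fuʊpl/.
The consonants /p/, /l/ cannot be parsed into a legal (C)(C)V syllable (no codas are permitted; onsets may contain at most 2 consonants).
Each unlicensed consonant becomes the onset of a new syllable: /p/ → /pʊ/, /l/ → /lʊ/.

fuʊpʊlʊ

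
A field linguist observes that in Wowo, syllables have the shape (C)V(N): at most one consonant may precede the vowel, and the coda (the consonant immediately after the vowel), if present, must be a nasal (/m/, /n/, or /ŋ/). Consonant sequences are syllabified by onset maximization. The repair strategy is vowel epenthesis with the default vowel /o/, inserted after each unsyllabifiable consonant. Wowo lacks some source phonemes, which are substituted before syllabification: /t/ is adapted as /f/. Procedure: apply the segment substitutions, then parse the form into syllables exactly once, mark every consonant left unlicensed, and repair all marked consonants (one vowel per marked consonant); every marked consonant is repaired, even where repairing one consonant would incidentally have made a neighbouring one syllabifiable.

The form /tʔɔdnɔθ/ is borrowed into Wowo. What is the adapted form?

foʔɔdonɔθo

Substitution: /t/ → /f/, giving /fʔɔdnɔθ/.
Under (C)V(N), the unsyllabifiable consonants are /f/, /d/, /θ/ (only a nasal (/m/, /n/, or /ŋ/) is licensed in coda position; onsets are limited to one consonant).
Epenthesis after each stranded consonant: /f/ → /fo/, /d/ → /do/, /θ/ → /θo/.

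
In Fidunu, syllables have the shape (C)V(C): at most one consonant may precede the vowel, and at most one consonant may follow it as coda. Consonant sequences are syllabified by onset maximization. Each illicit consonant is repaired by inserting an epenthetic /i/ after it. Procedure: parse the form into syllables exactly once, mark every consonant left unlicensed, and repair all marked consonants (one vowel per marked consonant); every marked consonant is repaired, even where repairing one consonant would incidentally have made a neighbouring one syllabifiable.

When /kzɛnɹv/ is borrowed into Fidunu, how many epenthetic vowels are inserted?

The unsyllabifiable consonants are /k/, /ɹ/, /v/; each receives one epenthetic vowel.

3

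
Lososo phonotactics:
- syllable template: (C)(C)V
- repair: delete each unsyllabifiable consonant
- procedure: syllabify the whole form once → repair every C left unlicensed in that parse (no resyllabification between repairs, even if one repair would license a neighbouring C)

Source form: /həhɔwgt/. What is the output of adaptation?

həhɔ

Under (C)(C)V, the unsyllabifiable consonants are /w/, /g/, /t/ (no codas are permitted; onsets may contain at most 2 consonants).
Deletion applies to /w/, /g/, /t/.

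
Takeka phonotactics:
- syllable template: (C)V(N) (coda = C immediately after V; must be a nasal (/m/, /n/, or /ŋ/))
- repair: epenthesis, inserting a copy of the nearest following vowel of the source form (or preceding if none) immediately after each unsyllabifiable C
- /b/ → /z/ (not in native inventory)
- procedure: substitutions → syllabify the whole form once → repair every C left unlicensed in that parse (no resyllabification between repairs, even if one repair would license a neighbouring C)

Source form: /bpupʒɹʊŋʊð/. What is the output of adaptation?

zupupʊʒʊɹʊŋʊðʊ

Substitution: /b/ → /z/, giving /zpupʒɹʊŋʊð/.
The consonants /z/, /p/, /ʒ/, /ð/ cannot be parsed into a legal (C)V(N) syllable (only a nasal (/m/, /n/, or /ŋ/) is licensed in coda position; onsets are limited to one consonant).
Epenthesis after each stranded consonant: /z/ → /zu/, /p/ → /pʊ/, /ʒ/ → /ʒʊ/, /ð/ → /ðʊ/.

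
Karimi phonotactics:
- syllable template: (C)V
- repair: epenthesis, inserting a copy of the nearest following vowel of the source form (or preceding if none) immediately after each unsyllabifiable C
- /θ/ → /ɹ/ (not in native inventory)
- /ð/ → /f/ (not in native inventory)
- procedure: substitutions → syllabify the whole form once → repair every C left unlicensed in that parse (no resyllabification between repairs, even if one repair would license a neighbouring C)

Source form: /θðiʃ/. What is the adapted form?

Substitution: /θ/ → /ɹ/, /ð/ → /f/, giving /ɹfiʃ/.
The consonants /ɹ/, /ʃ/ cannot be parsed into a legal (C)V syllable (no codas are permitted; onsets are limited to one consonant).
Epenthesis after each stranded consonant: /ɹ/ → /ɹi/, /ʃ/ → /ʃi/.

ɹifiʃi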